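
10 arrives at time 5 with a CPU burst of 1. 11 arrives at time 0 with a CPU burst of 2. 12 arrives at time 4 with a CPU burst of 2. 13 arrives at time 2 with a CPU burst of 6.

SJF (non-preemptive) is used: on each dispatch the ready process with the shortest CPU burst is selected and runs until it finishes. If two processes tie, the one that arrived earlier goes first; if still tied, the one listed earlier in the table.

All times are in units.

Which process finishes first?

11

Gantt: | 11 0-2 | 13 2-8 | 10 8-9 | 12 9-11 |
Completion: 10=9  11=2  12=11  13=8
Turnaround (C−A): 10=4  11=2  12=7  13=6
Finish order: 11 → 13 → 10 → 12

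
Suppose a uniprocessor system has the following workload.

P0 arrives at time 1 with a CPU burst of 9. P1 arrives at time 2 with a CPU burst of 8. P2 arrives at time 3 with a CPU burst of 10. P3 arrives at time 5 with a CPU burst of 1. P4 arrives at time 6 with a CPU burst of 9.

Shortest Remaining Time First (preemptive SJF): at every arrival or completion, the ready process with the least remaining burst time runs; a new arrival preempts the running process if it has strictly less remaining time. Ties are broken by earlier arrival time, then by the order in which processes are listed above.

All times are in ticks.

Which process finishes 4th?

P4

Gantt: | idle 0-1 | P0 1-5 | P3 5-6 | P0 6-11 | P1 11-19 | P4 19-28 | P2 28-38 |
Completion: P0=11  P1=19  P2=38  P3=6  P4=28
Finish order: P3 → P0 → P1 → P4 → P2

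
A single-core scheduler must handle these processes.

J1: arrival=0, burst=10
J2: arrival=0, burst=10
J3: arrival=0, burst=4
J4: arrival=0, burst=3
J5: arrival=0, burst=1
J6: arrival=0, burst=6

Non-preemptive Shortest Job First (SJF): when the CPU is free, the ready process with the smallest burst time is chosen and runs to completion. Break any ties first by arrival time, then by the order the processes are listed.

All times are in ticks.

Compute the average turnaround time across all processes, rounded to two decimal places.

14.17

Schedule: | J5 0-1 | J4 1-4 | J3 4-8 | J6 8-14 | J1 14-24 | J2 24-34 |
Completion: J1=24  J2=34  J3=8  J4=4  J5=1  J6=14
Turnaround times: J1=24, J2=34, J3=8, J4=4, J5=1, J6=14
Average turnaround = (24+34+8+4+1+14) / 6 = 85/6 = 14.17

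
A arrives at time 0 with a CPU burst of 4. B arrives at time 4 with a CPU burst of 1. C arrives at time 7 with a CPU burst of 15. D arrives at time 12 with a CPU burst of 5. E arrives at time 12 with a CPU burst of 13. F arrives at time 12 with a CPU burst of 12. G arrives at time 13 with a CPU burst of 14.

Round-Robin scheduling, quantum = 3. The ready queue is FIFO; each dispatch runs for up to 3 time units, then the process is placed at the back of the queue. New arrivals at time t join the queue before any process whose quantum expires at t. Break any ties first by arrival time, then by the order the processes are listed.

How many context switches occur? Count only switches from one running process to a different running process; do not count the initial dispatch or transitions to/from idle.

20

Timeline: | A 0-4 | B 4-5 | idle 5-7 | C 7-13 | D 13-16 | E 16-19 | F 19-22 | G 22-25 | C 25-28 | D 28-30 | E 30-33 | F 33-36 | G 36-39 | C 39-42 | E 42-45 | F 45-48 | G 48-51 | C 51-54 | E 54-57 | F 57-60 | G 60-63 | E 63-64 | G 64-66 |
Completion: A=4  B=5  C=54  D=30  E=64  F=60  G=66
Turnaround (C−A): A=4  B=1  C=47  D=18  E=52  F=48  G=53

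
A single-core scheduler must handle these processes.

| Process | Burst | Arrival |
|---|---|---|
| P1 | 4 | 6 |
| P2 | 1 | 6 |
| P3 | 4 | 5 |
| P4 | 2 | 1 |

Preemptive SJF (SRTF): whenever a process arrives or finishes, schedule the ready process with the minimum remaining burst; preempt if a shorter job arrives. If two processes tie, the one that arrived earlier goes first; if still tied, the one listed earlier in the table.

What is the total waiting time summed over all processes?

Timeline: | idle 0-1 | P4 1-3 | idle 3-5 | P3 5-6 | P2 6-7 | P3 7-10 | P1 10-14 |
Completion: P1=14  P2=7  P3=10  P4=3
Turnaround (C−A): P1=8  P2=1  P3=5  P4=2
Waiting = turnaround − burst: P1=4, P2=0, P3=1, P4=0
Total waiting = 4 + 0 + 1 + 0 = 5

5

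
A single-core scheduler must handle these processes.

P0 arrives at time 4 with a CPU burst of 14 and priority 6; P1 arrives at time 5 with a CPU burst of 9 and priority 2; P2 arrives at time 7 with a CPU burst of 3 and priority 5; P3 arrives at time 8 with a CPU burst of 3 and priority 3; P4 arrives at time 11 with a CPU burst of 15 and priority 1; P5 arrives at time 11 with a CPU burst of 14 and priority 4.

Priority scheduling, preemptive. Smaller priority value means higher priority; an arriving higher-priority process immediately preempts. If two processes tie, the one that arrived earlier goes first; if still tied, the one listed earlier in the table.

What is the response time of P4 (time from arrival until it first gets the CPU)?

0

Gantt: | idle 0-4 | P0 4-5 | P1 5-11 | P4 11-26 | P1 26-29 | P3 29-32 | P5 32-46 | P2 46-49 | P0 49-62 |
Completion: P0=62  P1=29  P2=49  P3=32  P4=26  P5=46
Response(P4) = first start − arrival = 11 − 11 = 0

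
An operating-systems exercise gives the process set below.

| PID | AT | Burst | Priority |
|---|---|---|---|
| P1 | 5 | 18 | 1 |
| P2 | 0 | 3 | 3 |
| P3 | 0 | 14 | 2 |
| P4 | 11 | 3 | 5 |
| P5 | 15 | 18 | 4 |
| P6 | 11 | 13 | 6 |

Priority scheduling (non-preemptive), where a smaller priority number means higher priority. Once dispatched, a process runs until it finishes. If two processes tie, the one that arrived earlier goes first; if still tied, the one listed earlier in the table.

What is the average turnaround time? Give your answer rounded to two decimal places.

Gantt: | P3 0-14 | P1 14-32 | P2 32-35 | P5 35-53 | P4 53-56 | P6 56-69 |
Completion: P1=32  P2=35  P3=14  P4=56  P5=53  P6=69
Turnaround (C−A): P1=27  P2=35  P3=14  P4=45  P5=38  P6=58
Turnaround times: P1=27, P2=35, P3=14, P4=45, P5=38, P6=58
Average turnaround = (27+35+14+45+38+58) / 6 = 217/6 = 36.17

36.17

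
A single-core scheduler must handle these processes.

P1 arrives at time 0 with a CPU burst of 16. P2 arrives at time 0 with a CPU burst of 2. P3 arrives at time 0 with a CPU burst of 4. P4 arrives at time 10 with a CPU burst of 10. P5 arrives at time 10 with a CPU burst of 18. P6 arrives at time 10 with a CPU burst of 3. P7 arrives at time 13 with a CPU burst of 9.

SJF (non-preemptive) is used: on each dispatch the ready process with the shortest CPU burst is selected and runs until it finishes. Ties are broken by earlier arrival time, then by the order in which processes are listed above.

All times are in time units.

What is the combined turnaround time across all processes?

Gantt: | P2 0-2 | P3 2-6 | P1 6-22 | P6 22-25 | P7 25-34 | P4 34-44 | P5 44-62 |
Completion: P1=22  P2=2  P3=6  P4=44  P5=62  P6=25  P7=34
Turnaround = completion − arrival: P1=22, P2=2, P3=6, P4=34, P5=52, P6=15, P7=21
Total turnaround = 22 + 2 + 6 + 34 + 52 + 15 + 21 = 152

152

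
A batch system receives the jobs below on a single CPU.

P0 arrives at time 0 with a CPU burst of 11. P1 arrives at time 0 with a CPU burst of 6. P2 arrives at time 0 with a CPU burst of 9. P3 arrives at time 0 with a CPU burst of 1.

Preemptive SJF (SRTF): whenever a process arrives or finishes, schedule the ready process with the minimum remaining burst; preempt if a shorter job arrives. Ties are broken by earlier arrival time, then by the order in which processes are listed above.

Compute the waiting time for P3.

Timeline: | P3 0-1 | P1 1-7 | P2 7-16 | P0 16-27 |
Completion: P0=27  P1=7  P2=16  P3=1
Turnaround (C−A): P0=27  P1=7  P2=16  P3=1
Waiting(P3) = turnaround − burst = 1 − 1 = 0

0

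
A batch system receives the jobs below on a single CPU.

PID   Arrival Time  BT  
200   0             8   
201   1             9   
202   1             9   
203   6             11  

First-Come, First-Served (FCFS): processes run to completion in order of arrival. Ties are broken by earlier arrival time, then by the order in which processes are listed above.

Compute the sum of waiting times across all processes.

Gantt: | 200 0-8 | 201 8-17 | 202 17-26 | 203 26-37 |
Completion: 200=8  201=17  202=26  203=37
Turnaround (C−A): 200=8  201=16  202=25  203=31
Waiting = turnaround − burst: 200=0, 201=7, 202=16, 203=20
Total waiting = 0 + 7 + 16 + 20 = 43

43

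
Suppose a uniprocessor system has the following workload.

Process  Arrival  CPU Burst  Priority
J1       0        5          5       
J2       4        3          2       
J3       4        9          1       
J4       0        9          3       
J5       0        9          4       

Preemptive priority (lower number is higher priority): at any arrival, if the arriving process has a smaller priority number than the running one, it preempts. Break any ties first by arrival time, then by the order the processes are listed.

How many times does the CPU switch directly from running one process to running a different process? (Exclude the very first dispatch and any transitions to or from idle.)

5

Timeline: | J4 0-4 | J3 4-13 | J2 13-16 | J4 16-21 | J5 21-30 | J1 30-35 |
Completion: J1=35  J2=16  J3=13  J4=21  J5=30
Turnaround (C−A): J1=35  J2=12  J3=9  J4=21  J5=30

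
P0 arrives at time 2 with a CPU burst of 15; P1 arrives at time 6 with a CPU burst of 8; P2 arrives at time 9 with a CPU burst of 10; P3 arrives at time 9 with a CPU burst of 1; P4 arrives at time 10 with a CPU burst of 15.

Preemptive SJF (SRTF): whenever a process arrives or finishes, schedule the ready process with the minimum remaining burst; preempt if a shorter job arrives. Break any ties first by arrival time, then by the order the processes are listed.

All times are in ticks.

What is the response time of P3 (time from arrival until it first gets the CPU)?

0

Timeline: | idle 0-2 | P0 2-6 | P1 6-9 | P3 9-10 | P1 10-15 | P2 15-25 | P0 25-36 | P4 36-51 |
Completion: P0=36  P1=15  P2=25  P3=10  P4=51
Response(P3) = first start − arrival = 9 − 9 = 0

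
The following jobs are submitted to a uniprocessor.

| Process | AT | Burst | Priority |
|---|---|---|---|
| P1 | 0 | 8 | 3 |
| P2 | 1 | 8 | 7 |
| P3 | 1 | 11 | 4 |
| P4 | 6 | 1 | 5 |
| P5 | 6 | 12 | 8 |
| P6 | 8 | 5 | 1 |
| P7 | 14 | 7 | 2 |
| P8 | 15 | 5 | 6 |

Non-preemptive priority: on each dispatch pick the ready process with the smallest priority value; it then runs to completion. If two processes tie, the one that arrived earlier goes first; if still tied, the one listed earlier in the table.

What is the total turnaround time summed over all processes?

196

Schedule: | P1 0-8 | P6 8-13 | P3 13-24 | P7 24-31 | P4 31-32 | P8 32-37 | P2 37-45 | P5 45-57 |
Completion: P1=8  P2=45  P3=24  P4=32  P5=57  P6=13  P7=31  P8=37
Turnaround (C−A): P1=8  P2=44  P3=23  P4=26  P5=51  P6=5  P7=17  P8=22
Turnaround = completion − arrival: P1=8, P2=44, P3=23, P4=26, P5=51, P6=5, P7=17, P8=22
Total turnaround = 8 + 44 + 23 + 26 + 51 + 5 + 17 + 22 = 196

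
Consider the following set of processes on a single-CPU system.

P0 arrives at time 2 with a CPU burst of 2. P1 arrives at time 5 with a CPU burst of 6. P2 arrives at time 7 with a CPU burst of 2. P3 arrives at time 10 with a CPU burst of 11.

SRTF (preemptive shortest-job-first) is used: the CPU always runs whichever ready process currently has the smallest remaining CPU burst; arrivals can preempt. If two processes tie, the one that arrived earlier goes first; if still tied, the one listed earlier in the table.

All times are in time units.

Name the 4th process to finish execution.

Timeline: | idle 0-2 | P0 2-4 | idle 4-5 | P1 5-7 | P2 7-9 | P1 9-13 | P3 13-24 |
Completion: P0=4  P1=13  P2=9  P3=24
Turnaround (C−A): P0=2  P1=8  P2=2  P3=14
Finish order: P0 → P2 → P1 → P3

P3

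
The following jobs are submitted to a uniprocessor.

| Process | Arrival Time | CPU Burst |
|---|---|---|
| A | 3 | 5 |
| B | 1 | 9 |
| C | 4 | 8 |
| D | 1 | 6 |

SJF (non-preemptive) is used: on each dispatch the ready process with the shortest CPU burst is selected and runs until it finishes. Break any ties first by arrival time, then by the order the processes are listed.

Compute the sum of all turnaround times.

Gantt: | idle 0-1 | D 1-7 | A 7-12 | C 12-20 | B 20-29 |
Completion: A=12  B=29  C=20  D=7
Turnaround = completion − arrival: A=9, B=28, C=16, D=6
Total turnaround = 9 + 28 + 16 + 6 = 59

59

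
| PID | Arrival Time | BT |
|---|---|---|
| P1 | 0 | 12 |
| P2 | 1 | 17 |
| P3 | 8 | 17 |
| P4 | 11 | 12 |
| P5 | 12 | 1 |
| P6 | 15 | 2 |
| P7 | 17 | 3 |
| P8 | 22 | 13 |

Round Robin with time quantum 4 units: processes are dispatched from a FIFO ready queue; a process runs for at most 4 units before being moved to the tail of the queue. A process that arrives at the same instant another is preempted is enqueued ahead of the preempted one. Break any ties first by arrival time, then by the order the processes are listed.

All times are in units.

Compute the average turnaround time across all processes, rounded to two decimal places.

Timeline: | P1 0-4 | P2 4-8 | P1 8-12 | P3 12-16 | P2 16-20 | P4 20-24 | P5 24-25 | P1 25-29 | P6 29-31 | P3 31-35 | P7 35-38 | P2 38-42 | P8 42-46 | P4 46-50 | P3 50-54 | P2 54-58 | P8 58-62 | P4 62-66 | P3 66-70 | P2 70-71 | P8 71-75 | P3 75-76 | P8 76-77 |
Completion: P1=29  P2=71  P3=76  P4=66  P5=25  P6=31  P7=38  P8=77
Turnaround times: P1=29, P2=70, P3=68, P4=55, P5=13, P6=16, P7=21, P8=55
Average turnaround = (29+70+68+55+13+16+21+55) / 8 = 327/8 = 40.88

40.88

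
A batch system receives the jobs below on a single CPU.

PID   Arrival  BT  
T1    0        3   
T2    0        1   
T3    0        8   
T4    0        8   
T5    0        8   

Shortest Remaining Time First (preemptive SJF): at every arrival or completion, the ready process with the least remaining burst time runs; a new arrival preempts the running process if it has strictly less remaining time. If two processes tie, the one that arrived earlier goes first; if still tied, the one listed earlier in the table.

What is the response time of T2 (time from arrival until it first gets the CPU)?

Timeline: | T2 0-1 | T1 1-4 | T3 4-12 | T4 12-20 | T5 20-28 |
Completion: T1=4  T2=1  T3=12  T4=20  T5=28
Turnaround (C−A): T1=4  T2=1  T3=12  T4=20  T5=28
Response(T2) = first start − arrival = 0 − 0 = 0

0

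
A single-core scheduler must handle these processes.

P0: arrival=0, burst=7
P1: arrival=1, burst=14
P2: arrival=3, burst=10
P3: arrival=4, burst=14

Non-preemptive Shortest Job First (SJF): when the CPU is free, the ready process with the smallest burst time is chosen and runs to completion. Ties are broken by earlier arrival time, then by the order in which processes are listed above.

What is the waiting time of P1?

Schedule: | P0 0-7 | P2 7-17 | P1 17-31 | P3 31-45 |
Completion: P0=7  P1=31  P2=17  P3=45
Turnaround (C−A): P0=7  P1=30  P2=14  P3=41
Waiting(P1) = turnaround − burst = 30 − 14 = 16

16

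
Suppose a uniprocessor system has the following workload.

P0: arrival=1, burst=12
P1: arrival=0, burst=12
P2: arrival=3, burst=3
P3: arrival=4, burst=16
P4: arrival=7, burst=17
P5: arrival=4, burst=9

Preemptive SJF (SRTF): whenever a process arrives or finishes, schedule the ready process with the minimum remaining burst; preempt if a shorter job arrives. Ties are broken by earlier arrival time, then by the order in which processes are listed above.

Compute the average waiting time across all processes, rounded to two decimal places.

Schedule: | P1 0-3 | P2 3-6 | P1 6-15 | P5 15-24 | P0 24-36 | P3 36-52 | P4 52-69 |
Completion: P0=36  P1=15  P2=6  P3=52  P4=69  P5=24
Turnaround (C−A): P0=35  P1=15  P2=3  P3=48  P4=62  P5=20
Waiting times: P0=23, P1=3, P2=0, P3=32, P4=45, P5=11
Average waiting = (23+3+0+32+45+11) / 6 = 114/6 = 19.00

19.00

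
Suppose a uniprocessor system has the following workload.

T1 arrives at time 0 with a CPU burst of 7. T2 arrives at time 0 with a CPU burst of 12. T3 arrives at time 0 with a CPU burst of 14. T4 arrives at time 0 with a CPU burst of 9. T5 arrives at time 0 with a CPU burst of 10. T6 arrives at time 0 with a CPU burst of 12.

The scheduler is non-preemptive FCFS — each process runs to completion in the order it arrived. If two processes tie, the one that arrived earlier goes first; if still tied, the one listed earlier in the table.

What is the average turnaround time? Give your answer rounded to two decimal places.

Timeline: | T1 0-7 | T2 7-19 | T3 19-33 | T4 33-42 | T5 42-52 | T6 52-64 |
Completion: T1=7  T2=19  T3=33  T4=42  T5=52  T6=64
Turnaround (C−A): T1=7  T2=19  T3=33  T4=42  T5=52  T6=64
Turnaround times: T1=7, T2=19, T3=33, T4=42, T5=52, T6=64
Average turnaround = (7+19+33+42+52+64) / 6 = 217/6 = 36.17

36.17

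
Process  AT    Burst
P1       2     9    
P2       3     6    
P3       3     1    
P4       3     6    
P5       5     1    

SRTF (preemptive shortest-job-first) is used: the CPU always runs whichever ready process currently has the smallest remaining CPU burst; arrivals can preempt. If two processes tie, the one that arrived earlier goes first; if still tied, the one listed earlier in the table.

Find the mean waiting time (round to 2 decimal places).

Gantt: | idle 0-2 | P1 2-3 | P3 3-4 | P2 4-5 | P5 5-6 | P2 6-11 | P4 11-17 | P1 17-25 |
Completion: P1=25  P2=11  P3=4  P4=17  P5=6
Turnaround (C−A): P1=23  P2=8  P3=1  P4=14  P5=1
Waiting times: P1=14, P2=2, P3=0, P4=8, P5=0
Average waiting = (14+2+0+8+0) / 5 = 24/5 = 4.80

4.80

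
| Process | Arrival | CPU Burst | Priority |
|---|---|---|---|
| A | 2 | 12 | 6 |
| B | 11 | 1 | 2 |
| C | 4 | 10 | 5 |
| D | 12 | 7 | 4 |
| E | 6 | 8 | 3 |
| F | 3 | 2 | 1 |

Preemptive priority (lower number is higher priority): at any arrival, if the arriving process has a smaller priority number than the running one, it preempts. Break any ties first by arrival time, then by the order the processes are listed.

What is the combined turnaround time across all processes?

Gantt: | idle 0-2 | A 2-3 | F 3-5 | C 5-6 | E 6-11 | B 11-12 | E 12-15 | D 15-22 | C 22-31 | A 31-42 |
Completion: A=42  B=12  C=31  D=22  E=15  F=5
Turnaround = completion − arrival: A=40, B=1, C=27, D=10, E=9, F=2
Total turnaround = 40 + 1 + 27 + 10 + 9 + 2 = 89

89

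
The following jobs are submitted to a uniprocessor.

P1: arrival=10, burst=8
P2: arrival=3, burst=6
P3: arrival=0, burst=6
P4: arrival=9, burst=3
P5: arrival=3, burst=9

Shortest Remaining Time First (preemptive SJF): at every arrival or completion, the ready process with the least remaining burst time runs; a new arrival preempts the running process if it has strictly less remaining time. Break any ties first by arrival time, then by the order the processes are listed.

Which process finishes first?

P3

Gantt: | P3 0-6 | P2 6-12 | P4 12-15 | P1 15-23 | P5 23-32 |
Completion: P1=23  P2=12  P3=6  P4=15  P5=32
Turnaround (C−A): P1=13  P2=9  P3=6  P4=6  P5=29
Finish order: P3 → P2 → P4 → P1 → P5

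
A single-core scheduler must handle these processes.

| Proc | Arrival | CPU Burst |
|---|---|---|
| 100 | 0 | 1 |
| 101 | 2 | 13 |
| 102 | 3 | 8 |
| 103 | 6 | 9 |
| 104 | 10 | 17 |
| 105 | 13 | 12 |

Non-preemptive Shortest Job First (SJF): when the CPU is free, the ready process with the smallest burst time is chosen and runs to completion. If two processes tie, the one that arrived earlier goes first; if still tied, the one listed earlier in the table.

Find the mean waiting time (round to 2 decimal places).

13.67

Timeline: | 100 0-1 | idle 1-2 | 101 2-15 | 102 15-23 | 103 23-32 | 105 32-44 | 104 44-61 |
Completion: 100=1  101=15  102=23  103=32  104=61  105=44
Waiting times: 100=0, 101=0, 102=12, 103=17, 104=34, 105=19
Average waiting = (0+0+12+17+34+19) / 6 = 82/6 = 13.67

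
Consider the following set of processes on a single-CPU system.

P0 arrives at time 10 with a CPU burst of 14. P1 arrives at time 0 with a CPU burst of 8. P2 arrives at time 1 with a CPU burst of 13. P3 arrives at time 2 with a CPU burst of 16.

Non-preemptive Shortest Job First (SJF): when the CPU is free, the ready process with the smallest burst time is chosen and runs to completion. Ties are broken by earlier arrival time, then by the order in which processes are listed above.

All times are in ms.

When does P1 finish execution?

Schedule: | P1 0-8 | P2 8-21 | P0 21-35 | P3 35-51 |
Completion: P0=35  P1=8  P2=21  P3=51

8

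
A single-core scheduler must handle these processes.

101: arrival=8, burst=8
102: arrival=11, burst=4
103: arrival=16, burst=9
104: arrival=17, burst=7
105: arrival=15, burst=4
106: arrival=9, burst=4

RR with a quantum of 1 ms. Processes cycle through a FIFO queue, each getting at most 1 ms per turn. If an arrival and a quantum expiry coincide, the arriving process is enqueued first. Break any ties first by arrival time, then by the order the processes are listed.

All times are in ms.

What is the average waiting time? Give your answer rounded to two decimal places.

Schedule: | idle 0-8 | 101 8-9 | 106 9-10 | 101 10-11 | 106 11-12 | 102 12-13 | 101 13-14 | 106 14-15 | 102 15-16 | 101 16-17 | 105 17-18 | 106 18-19 | 103 19-20 | 102 20-21 | 104 21-22 | 101 22-23 | 105 23-24 | 103 24-25 | 102 25-26 | 104 26-27 | 101 27-28 | 105 28-29 | 103 29-30 | 104 30-31 | 101 31-32 | 105 32-33 | 103 33-34 | 104 34-35 | 101 35-36 | 103 36-37 | 104 37-38 | 103 38-39 | 104 39-40 | 103 40-41 | 104 41-42 | 103 42-44 |
Completion: 101=36  102=26  103=44  104=42  105=33  106=19
Waiting times: 101=20, 102=11, 103=19, 104=18, 105=14, 106=6
Average waiting = (20+11+19+18+14+6) / 6 = 88/6 = 14.67

14.67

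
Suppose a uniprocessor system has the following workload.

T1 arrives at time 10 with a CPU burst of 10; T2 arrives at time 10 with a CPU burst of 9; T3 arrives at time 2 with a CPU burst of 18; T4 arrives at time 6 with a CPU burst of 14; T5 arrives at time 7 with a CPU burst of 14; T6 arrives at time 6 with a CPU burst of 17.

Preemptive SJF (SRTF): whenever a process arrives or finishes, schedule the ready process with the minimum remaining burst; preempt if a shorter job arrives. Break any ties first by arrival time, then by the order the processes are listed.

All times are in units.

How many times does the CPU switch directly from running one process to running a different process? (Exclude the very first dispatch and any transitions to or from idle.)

Schedule: | idle 0-2 | T3 2-10 | T2 10-19 | T3 19-29 | T1 29-39 | T4 39-53 | T5 53-67 | T6 67-84 |
Completion: T1=39  T2=19  T3=29  T4=53  T5=67  T6=84

6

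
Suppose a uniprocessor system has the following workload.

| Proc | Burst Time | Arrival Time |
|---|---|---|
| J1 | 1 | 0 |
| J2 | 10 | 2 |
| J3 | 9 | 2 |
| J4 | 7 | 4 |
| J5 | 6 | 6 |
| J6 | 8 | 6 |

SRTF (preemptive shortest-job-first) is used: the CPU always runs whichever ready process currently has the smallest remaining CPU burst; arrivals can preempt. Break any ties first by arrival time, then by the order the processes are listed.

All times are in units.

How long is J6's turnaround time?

Schedule: | J1 0-1 | idle 1-2 | J3 2-11 | J5 11-17 | J4 17-24 | J6 24-32 | J2 32-42 |
Completion: J1=1  J2=42  J3=11  J4=24  J5=17  J6=32
Turnaround (C−A): J1=1  J2=40  J3=9  J4=20  J5=11  J6=26
Turnaround(J6) = completion − arrival = 32 − 6 = 26

26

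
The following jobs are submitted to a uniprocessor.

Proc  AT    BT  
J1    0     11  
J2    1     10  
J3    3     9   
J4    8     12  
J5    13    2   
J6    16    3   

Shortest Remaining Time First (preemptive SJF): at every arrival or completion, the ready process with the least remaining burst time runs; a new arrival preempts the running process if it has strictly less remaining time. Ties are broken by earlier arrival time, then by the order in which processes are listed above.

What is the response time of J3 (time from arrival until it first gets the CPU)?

8

Gantt: | J1 0-11 | J3 11-13 | J5 13-15 | J3 15-16 | J6 16-19 | J3 19-25 | J2 25-35 | J4 35-47 |
Completion: J1=11  J2=35  J3=25  J4=47  J5=15  J6=19
Turnaround (C−A): J1=11  J2=34  J3=22  J4=39  J5=2  J6=3
Response(J3) = first start − arrival = 11 − 3 = 8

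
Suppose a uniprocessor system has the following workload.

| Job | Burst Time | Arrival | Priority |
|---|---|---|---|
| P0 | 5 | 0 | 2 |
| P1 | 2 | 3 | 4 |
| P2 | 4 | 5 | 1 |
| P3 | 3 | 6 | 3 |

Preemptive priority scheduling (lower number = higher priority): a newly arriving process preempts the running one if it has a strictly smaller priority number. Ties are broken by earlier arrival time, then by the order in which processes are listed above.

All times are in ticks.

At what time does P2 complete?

9

Timeline: | P0 0-5 | P2 5-9 | P3 9-12 | P1 12-14 |
Completion: P0=5  P1=14  P2=9  P3=12
Turnaround (C−A): P0=5  P1=11  P2=4  P3=6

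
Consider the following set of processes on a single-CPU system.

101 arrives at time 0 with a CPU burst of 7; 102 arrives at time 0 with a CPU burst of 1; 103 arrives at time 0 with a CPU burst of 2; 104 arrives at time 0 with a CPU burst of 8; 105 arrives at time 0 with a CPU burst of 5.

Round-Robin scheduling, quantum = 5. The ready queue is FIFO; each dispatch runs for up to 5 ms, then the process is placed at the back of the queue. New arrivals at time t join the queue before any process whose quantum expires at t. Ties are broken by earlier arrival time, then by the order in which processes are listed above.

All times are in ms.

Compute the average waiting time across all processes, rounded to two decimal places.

Timeline: | 101 0-5 | 102 5-6 | 103 6-8 | 104 8-13 | 105 13-18 | 101 18-20 | 104 20-23 |
Completion: 101=20  102=6  103=8  104=23  105=18
Waiting times: 101=13, 102=5, 103=6, 104=15, 105=13
Average waiting = (13+5+6+15+13) / 5 = 52/5 = 10.40

10.40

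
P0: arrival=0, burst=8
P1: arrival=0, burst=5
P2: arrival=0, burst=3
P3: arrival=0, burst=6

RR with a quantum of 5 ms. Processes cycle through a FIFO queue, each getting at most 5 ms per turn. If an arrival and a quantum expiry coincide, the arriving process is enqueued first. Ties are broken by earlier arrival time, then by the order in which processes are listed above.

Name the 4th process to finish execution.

P3

Schedule: | P0 0-5 | P1 5-10 | P2 10-13 | P3 13-18 | P0 18-21 | P3 21-22 |
Completion: P0=21  P1=10  P2=13  P3=22
Turnaround (C−A): P0=21  P1=10  P2=13  P3=22
Finish order: P1 → P2 → P0 → P3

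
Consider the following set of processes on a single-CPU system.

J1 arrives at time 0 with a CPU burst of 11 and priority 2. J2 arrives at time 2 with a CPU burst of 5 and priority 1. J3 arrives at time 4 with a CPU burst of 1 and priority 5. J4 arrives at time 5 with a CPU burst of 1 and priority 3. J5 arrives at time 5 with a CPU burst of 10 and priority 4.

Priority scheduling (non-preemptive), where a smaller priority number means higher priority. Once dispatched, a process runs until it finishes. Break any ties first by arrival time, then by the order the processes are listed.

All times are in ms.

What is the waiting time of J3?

23

Gantt: | J1 0-11 | J2 11-16 | J4 16-17 | J5 17-27 | J3 27-28 |
Completion: J1=11  J2=16  J3=28  J4=17  J5=27
Turnaround (C−A): J1=11  J2=14  J3=24  J4=12  J5=22
Waiting(J3) = turnaround − burst = 24 − 1 = 23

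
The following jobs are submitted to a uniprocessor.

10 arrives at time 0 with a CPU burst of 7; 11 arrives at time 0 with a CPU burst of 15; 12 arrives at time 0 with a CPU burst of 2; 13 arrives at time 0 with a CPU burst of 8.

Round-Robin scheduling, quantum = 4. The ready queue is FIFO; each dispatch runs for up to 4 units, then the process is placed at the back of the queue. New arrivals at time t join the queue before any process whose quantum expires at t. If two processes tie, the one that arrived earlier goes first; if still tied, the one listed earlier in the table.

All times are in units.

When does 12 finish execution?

Schedule: | 10 0-4 | 11 4-8 | 12 8-10 | 13 10-14 | 10 14-17 | 11 17-21 | 13 21-25 | 11 25-32 |
Completion: 10=17  11=32  12=10  13=25
Turnaround (C−A): 10=17  11=32  12=10  13=25

10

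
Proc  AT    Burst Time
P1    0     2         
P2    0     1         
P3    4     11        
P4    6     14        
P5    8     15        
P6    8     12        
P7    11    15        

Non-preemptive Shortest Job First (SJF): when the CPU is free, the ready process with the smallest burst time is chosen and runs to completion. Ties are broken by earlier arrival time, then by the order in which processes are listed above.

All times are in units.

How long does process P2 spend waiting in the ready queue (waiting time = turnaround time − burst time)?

Timeline: | P2 0-1 | P1 1-3 | idle 3-4 | P3 4-15 | P6 15-27 | P4 27-41 | P5 41-56 | P7 56-71 |
Completion: P1=3  P2=1  P3=15  P4=41  P5=56  P6=27  P7=71
Waiting(P2) = turnaround − burst = 1 − 1 = 0

0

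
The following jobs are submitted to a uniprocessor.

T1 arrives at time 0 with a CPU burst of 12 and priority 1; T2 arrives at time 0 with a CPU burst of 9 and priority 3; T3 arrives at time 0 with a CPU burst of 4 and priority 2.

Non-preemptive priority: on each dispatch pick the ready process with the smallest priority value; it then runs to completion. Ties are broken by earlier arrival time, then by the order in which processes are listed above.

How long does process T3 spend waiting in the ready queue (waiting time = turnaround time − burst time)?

12

Gantt: | T1 0-12 | T3 12-16 | T2 16-25 |
Completion: T1=12  T2=25  T3=16
Turnaround (C−A): T1=12  T2=25  T3=16
Waiting(T3) = turnaround − burst = 16 − 4 = 12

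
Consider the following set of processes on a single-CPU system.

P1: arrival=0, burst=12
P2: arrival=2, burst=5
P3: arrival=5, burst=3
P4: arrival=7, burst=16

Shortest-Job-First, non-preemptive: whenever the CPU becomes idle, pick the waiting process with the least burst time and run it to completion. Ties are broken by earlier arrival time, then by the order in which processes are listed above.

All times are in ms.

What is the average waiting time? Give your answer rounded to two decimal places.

8.25

Schedule: | P1 0-12 | P3 12-15 | P2 15-20 | P4 20-36 |
Completion: P1=12  P2=20  P3=15  P4=36
Waiting times: P1=0, P2=13, P3=7, P4=13
Average waiting = (0+13+7+13) / 4 = 33/4 = 8.25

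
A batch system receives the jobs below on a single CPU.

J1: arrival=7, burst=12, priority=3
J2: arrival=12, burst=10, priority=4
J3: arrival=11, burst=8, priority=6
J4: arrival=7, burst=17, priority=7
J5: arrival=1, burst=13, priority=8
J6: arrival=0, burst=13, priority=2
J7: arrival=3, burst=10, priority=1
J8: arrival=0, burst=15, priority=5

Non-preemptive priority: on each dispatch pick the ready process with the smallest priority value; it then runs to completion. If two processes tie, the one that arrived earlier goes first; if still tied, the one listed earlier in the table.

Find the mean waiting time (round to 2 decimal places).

36.00

Timeline: | J6 0-13 | J7 13-23 | J1 23-35 | J2 35-45 | J8 45-60 | J3 60-68 | J4 68-85 | J5 85-98 |
Completion: J1=35  J2=45  J3=68  J4=85  J5=98  J6=13  J7=23  J8=60
Waiting times: J1=16, J2=23, J3=49, J4=61, J5=84, J6=0, J7=10, J8=45
Average waiting = (16+23+49+61+84+0+10+45) / 8 = 288/8 = 36.00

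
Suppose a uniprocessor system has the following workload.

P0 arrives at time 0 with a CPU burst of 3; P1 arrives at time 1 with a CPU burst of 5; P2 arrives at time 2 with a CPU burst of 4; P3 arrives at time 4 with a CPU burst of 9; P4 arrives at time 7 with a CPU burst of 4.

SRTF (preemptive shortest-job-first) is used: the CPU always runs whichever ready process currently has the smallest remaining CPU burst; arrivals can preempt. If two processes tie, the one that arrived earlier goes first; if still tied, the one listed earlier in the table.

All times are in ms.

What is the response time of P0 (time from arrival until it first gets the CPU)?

Timeline: | P0 0-3 | P2 3-7 | P4 7-11 | P1 11-16 | P3 16-25 |
Completion: P0=3  P1=16  P2=7  P3=25  P4=11
Turnaround (C−A): P0=3  P1=15  P2=5  P3=21  P4=4
Response(P0) = first start − arrival = 0 − 0 = 0

0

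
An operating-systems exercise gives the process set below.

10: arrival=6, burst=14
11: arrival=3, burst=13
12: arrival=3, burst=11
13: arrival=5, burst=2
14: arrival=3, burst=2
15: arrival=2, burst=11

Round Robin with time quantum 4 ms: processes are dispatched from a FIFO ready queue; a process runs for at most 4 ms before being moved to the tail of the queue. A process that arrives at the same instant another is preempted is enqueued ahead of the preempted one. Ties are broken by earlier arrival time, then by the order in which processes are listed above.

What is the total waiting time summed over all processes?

156

Timeline: | idle 0-2 | 15 2-6 | 11 6-10 | 12 10-14 | 14 14-16 | 13 16-18 | 10 18-22 | 15 22-26 | 11 26-30 | 12 30-34 | 10 34-38 | 15 38-41 | 11 41-45 | 12 45-48 | 10 48-52 | 11 52-53 | 10 53-55 |
Completion: 10=55  11=53  12=48  13=18  14=16  15=41
Turnaround (C−A): 10=49  11=50  12=45  13=13  14=13  15=39
Waiting = turnaround − burst: 10=35, 11=37, 12=34, 13=11, 14=11, 15=28
Total waiting = 35 + 37 + 34 + 11 + 11 + 28 = 156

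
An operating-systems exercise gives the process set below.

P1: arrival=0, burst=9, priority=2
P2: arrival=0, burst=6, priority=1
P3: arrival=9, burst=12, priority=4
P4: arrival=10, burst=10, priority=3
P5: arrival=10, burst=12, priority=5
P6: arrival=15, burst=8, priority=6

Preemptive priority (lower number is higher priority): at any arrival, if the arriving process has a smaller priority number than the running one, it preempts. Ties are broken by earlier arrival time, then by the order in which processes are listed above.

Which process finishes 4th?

P3

Schedule: | P2 0-6 | P1 6-15 | P4 15-25 | P3 25-37 | P5 37-49 | P6 49-57 |
Completion: P1=15  P2=6  P3=37  P4=25  P5=49  P6=57
Turnaround (C−A): P1=15  P2=6  P3=28  P4=15  P5=39  P6=42
Finish order: P2 → P1 → P4 → P3 → P5 → P6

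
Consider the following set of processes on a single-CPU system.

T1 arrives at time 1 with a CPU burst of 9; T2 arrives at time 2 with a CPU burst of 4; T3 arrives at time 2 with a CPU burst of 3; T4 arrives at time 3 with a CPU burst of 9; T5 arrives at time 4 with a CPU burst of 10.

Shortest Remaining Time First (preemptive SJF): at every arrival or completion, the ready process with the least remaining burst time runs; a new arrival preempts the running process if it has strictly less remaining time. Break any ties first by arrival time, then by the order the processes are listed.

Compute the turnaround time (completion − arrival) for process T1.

Timeline: | idle 0-1 | T1 1-2 | T3 2-5 | T2 5-9 | T1 9-17 | T4 17-26 | T5 26-36 |
Completion: T1=17  T2=9  T3=5  T4=26  T5=36
Turnaround(T1) = completion − arrival = 17 − 1 = 16

16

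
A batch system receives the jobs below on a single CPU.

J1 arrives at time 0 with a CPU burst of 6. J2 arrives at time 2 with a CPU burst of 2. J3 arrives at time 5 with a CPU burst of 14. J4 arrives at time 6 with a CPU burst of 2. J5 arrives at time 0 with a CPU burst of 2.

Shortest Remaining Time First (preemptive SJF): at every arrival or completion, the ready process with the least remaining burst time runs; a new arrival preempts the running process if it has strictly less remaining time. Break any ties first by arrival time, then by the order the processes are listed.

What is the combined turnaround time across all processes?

39

Schedule: | J5 0-2 | J2 2-4 | J1 4-6 | J4 6-8 | J1 8-12 | J3 12-26 |
Completion: J1=12  J2=4  J3=26  J4=8  J5=2
Turnaround (C−A): J1=12  J2=2  J3=21  J4=2  J5=2
Turnaround = completion − arrival: J1=12, J2=2, J3=21, J4=2, J5=2
Total turnaround = 12 + 2 + 21 + 2 + 2 = 39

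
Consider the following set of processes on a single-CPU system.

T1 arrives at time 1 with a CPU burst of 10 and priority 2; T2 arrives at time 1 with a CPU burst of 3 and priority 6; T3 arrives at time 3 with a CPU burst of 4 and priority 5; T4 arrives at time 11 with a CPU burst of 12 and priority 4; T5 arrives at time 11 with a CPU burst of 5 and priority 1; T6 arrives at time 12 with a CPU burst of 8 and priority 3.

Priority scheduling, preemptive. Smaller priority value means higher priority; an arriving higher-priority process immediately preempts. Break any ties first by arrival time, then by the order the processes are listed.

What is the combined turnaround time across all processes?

131

Timeline: | idle 0-1 | T1 1-11 | T5 11-16 | T6 16-24 | T4 24-36 | T3 36-40 | T2 40-43 |
Completion: T1=11  T2=43  T3=40  T4=36  T5=16  T6=24
Turnaround (C−A): T1=10  T2=42  T3=37  T4=25  T5=5  T6=12
Turnaround = completion − arrival: T1=10, T2=42, T3=37, T4=25, T5=5, T6=12
Total turnaround = 10 + 42 + 37 + 25 + 5 + 12 = 131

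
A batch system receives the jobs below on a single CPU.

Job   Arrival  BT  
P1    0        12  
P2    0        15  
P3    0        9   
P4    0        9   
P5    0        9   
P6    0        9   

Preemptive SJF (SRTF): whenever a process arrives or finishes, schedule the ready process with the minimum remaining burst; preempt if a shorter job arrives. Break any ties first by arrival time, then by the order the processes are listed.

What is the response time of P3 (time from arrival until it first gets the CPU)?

Gantt: | P3 0-9 | P4 9-18 | P5 18-27 | P6 27-36 | P1 36-48 | P2 48-63 |
Completion: P1=48  P2=63  P3=9  P4=18  P5=27  P6=36
Turnaround (C−A): P1=48  P2=63  P3=9  P4=18  P5=27  P6=36
Response(P3) = first start − arrival = 0 − 0 = 0

0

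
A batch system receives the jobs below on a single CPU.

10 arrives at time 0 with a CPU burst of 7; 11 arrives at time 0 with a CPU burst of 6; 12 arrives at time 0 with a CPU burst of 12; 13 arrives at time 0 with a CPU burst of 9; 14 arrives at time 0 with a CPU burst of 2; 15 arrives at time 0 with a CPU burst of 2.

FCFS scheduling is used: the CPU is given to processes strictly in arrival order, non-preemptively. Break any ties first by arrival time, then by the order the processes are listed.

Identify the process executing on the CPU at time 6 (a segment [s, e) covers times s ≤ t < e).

10

Gantt: | 10 0-7 | 11 7-13 | 12 13-25 | 13 25-34 | 14 34-36 | 15 36-38 |
Completion: 10=7  11=13  12=25  13=34  14=36  15=38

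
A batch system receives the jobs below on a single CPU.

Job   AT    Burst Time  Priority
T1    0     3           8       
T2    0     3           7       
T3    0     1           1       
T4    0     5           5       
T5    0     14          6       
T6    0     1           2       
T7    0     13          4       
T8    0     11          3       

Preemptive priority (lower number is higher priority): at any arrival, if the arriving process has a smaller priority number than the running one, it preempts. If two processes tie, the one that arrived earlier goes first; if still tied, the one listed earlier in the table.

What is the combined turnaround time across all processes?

217

Timeline: | T3 0-1 | T6 1-2 | T8 2-13 | T7 13-26 | T4 26-31 | T5 31-45 | T2 45-48 | T1 48-51 |
Completion: T1=51  T2=48  T3=1  T4=31  T5=45  T6=2  T7=26  T8=13
Turnaround (C−A): T1=51  T2=48  T3=1  T4=31  T5=45  T6=2  T7=26  T8=13
Turnaround = completion − arrival: T1=51, T2=48, T3=1, T4=31, T5=45, T6=2, T7=26, T8=13
Total turnaround = 51 + 48 + 1 + 31 + 45 + 2 + 26 + 13 = 217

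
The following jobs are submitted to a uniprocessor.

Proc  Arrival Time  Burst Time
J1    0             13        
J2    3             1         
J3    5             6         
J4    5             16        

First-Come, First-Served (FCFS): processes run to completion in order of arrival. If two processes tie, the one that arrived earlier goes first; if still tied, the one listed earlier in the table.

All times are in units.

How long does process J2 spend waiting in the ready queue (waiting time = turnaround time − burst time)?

10

Schedule: | J1 0-13 | J2 13-14 | J3 14-20 | J4 20-36 |
Completion: J1=13  J2=14  J3=20  J4=36
Turnaround (C−A): J1=13  J2=11  J3=15  J4=31
Waiting(J2) = turnaround − burst = 11 − 1 = 10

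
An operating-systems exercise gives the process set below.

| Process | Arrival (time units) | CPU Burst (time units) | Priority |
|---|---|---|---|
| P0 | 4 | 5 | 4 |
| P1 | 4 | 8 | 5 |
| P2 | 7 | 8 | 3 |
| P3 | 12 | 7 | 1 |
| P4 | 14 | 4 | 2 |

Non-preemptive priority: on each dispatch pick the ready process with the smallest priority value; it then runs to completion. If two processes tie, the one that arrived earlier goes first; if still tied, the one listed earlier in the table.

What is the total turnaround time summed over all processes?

Timeline: | idle 0-4 | P0 4-9 | P2 9-17 | P3 17-24 | P4 24-28 | P1 28-36 |
Completion: P0=9  P1=36  P2=17  P3=24  P4=28
Turnaround = completion − arrival: P0=5, P1=32, P2=10, P3=12, P4=14
Total turnaround = 5 + 32 + 10 + 12 + 14 = 73

73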